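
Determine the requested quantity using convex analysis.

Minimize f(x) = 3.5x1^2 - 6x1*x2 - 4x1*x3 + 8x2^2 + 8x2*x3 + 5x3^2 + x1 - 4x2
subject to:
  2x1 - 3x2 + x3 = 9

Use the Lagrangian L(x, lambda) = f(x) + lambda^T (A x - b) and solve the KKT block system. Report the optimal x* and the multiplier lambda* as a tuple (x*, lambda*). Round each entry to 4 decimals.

Form the Lagrangian:
  L(x, lambda) = (1/2) x^T Q x + c^T x + lambda^T (A x - b)
Stationarity (grad_x L = 0): Q x + c + A^T lambda = 0.
Primal feasibility: A x = b.

This gives the KKT block system:
  [ Q   A^T ] [ x     ]   [-c ]
  [ A    0  ] [ lambda ] = [ b ]

Solving the linear system:
  x*      = (1.545, -1.2517, 2.1547)
  lambda* = (-5.3533)
  f(x*)   = 27.3661

x* = (1.545, -1.2517, 2.1547), lambda* = (-5.3533)


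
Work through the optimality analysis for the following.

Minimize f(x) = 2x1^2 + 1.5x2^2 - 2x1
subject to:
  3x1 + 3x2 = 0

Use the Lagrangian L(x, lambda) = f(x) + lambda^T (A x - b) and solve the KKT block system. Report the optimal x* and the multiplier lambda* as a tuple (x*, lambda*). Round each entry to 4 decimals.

Form the Lagrangian:
  L(x, lambda) = (1/2) x^T Q x + c^T x + lambda^T (A x - b)
Stationarity (grad_x L = 0): Q x + c + A^T lambda = 0.
Primal feasibility: A x = b.

This gives the KKT block system:
  [ Q   A^T ] [ x     ]   [-c ]
  [ A    0  ] [ lambda ] = [ b ]

Solving the linear system:
  x*      = (0.2857, -0.2857)
  lambda* = (0.2857)
  f(x*)   = -0.2857

x* = (0.2857, -0.2857), lambda* = (0.2857)


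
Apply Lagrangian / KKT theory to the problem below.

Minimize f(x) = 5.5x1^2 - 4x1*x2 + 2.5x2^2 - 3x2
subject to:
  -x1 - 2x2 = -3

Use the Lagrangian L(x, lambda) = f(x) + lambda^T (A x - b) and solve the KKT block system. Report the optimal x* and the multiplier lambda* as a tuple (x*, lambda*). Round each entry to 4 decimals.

Form the Lagrangian:
  L(x, lambda) = (1/2) x^T Q x + c^T x + lambda^T (A x - b)
Stationarity (grad_x L = 0): Q x + c + A^T lambda = 0.
Primal feasibility: A x = b.

This gives the KKT block system:
  [ Q   A^T ] [ x     ]   [-c ]
  [ A    0  ] [ lambda ] = [ b ]

Solving the linear system:
  x*      = (0.5077, 1.2462)
  lambda* = (0.6)
  f(x*)   = -0.9692

x* = (0.5077, 1.2462), lambda* = (0.6)


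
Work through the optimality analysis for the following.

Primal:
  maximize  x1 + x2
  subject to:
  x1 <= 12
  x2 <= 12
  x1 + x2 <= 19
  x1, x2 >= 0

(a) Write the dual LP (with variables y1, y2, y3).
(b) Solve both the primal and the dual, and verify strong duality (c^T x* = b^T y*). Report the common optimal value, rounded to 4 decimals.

The standard primal-dual pair for 'max c^T x s.t. A x <= b, x >= 0' is:
  Dual:  min b^T y  s.t.  A^T y >= c,  y >= 0.

So the dual LP is:
  minimize  12y1 + 12y2 + 19y3
  subject to:
    y1 + y3 >= 1
    y2 + y3 >= 1
    y1, y2, y3 >= 0

Solving the primal: x* = (7, 12).
  primal value c^T x* = 19.
Solving the dual: y* = (0, 0, 1).
  dual value b^T y* = 19.
Strong duality: c^T x* = b^T y*. Confirmed.

19


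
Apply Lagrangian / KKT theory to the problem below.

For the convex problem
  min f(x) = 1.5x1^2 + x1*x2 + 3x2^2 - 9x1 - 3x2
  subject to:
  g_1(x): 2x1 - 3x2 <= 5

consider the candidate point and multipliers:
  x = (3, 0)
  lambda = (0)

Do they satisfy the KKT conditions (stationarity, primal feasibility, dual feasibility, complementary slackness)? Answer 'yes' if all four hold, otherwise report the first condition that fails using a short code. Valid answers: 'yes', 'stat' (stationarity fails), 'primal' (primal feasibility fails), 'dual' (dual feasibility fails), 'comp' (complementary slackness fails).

Gradient of f: grad f(x) = Q x + c = (0, 0)
Constraint values g_i(x) = a_i^T x - b_i:
  g_1((3, 0)) = 1
Stationarity residual: grad f(x) + sum_i lambda_i a_i = (0, 0)
  -> stationarity OK
Primal feasibility (all g_i <= 0): FAILS
Dual feasibility (all lambda_i >= 0): OK
Complementary slackness (lambda_i * g_i(x) = 0 for all i): OK

Verdict: the first failing condition is primal_feasibility -> primal.

primal


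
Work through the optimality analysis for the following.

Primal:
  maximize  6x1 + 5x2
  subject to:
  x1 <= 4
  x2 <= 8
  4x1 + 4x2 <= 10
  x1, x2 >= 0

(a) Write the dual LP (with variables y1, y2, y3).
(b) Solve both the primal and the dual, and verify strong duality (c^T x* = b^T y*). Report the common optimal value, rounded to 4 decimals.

The standard primal-dual pair for 'max c^T x s.t. A x <= b, x >= 0' is:
  Dual:  min b^T y  s.t.  A^T y >= c,  y >= 0.

So the dual LP is:
  minimize  4y1 + 8y2 + 10y3
  subject to:
    y1 + 4y3 >= 6
    y2 + 4y3 >= 5
    y1, y2, y3 >= 0

Solving the primal: x* = (2.5, 0).
  primal value c^T x* = 15.
Solving the dual: y* = (0, 0, 1.5).
  dual value b^T y* = 15.
Strong duality: c^T x* = b^T y*. Confirmed.

15


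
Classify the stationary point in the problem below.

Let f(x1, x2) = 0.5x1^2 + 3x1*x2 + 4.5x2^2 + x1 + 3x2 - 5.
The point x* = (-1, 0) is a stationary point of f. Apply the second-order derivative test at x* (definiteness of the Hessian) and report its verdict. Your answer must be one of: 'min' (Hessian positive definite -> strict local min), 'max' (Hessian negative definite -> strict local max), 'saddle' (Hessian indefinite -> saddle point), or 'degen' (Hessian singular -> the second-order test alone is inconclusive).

Compute the Hessian H = grad^2 f:
  H = [[1, 3], [3, 9]]
Verify stationarity: grad f(x*) = H x* + g = (0, 0).
Eigenvalues of H: 0, 10.
H has a zero eigenvalue (singular; positive semidefinite but not definite), so H is neither positive definite, negative definite, nor indefinite. The second-order test alone is inconclusive -> degen.
(Indeed, f is constant along the null direction of H through x*, so x* is not a strict local extremum.)

degen


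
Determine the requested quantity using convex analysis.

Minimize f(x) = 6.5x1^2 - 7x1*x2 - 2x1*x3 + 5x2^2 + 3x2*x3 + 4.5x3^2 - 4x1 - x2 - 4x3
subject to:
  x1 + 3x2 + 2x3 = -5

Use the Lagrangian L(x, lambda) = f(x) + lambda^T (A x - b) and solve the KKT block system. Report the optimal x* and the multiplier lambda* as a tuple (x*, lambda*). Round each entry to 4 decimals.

Form the Lagrangian:
  L(x, lambda) = (1/2) x^T Q x + c^T x + lambda^T (A x - b)
Stationarity (grad_x L = 0): Q x + c + A^T lambda = 0.
Primal feasibility: A x = b.

This gives the KKT block system:
  [ Q   A^T ] [ x     ]   [-c ]
  [ A    0  ] [ lambda ] = [ b ]

Solving the linear system:
  x*      = (-0.7226, -1.4281, 0.0034)
  lambda* = (3.4041)
  f(x*)   = 10.6627

x* = (-0.7226, -1.4281, 0.0034), lambda* = (3.4041)


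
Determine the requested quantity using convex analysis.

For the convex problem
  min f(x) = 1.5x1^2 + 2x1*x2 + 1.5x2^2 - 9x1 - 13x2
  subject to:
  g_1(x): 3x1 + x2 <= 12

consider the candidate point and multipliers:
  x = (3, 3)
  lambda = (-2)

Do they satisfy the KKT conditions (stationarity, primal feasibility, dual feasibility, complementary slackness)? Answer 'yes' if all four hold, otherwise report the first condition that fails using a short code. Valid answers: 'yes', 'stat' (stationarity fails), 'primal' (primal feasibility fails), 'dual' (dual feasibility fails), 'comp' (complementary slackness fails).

Gradient of f: grad f(x) = Q x + c = (6, 2)
Constraint values g_i(x) = a_i^T x - b_i:
  g_1((3, 3)) = 0
Stationarity residual: grad f(x) + sum_i lambda_i a_i = (0, 0)
  -> stationarity OK
Primal feasibility (all g_i <= 0): OK
Dual feasibility (all lambda_i >= 0): FAILS
Complementary slackness (lambda_i * g_i(x) = 0 for all i): OK

Verdict: the first failing condition is dual_feasibility -> dual.

dual


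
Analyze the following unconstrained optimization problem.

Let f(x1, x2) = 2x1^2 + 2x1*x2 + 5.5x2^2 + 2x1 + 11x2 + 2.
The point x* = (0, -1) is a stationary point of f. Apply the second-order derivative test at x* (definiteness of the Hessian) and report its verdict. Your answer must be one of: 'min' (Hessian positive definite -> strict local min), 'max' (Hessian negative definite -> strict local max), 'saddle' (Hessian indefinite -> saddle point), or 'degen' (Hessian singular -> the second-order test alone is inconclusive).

Compute the Hessian H = grad^2 f:
  H = [[4, 2], [2, 11]]
Verify stationarity: grad f(x*) = H x* + g = (0, 0).
Eigenvalues of H: 3.4689, 11.5311.
Both eigenvalues > 0, so H is positive definite -> x* is a strict local min.

min


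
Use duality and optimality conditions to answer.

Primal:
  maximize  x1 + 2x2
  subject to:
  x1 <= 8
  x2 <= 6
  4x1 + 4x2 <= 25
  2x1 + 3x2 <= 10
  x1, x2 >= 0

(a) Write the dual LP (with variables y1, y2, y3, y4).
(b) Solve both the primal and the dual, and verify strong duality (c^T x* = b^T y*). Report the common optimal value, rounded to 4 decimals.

The standard primal-dual pair for 'max c^T x s.t. A x <= b, x >= 0' is:
  Dual:  min b^T y  s.t.  A^T y >= c,  y >= 0.

So the dual LP is:
  minimize  8y1 + 6y2 + 25y3 + 10y4
  subject to:
    y1 + 4y3 + 2y4 >= 1
    y2 + 4y3 + 3y4 >= 2
    y1, y2, y3, y4 >= 0

Solving the primal: x* = (0, 3.3333).
  primal value c^T x* = 6.6667.
Solving the dual: y* = (0, 0, 0, 0.6667).
  dual value b^T y* = 6.6667.
Strong duality: c^T x* = b^T y*. Confirmed.

6.6667


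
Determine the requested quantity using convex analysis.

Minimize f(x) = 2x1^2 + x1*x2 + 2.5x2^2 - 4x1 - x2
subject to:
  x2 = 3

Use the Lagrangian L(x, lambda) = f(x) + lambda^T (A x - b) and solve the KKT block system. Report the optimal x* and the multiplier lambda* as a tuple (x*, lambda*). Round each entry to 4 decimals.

Form the Lagrangian:
  L(x, lambda) = (1/2) x^T Q x + c^T x + lambda^T (A x - b)
Stationarity (grad_x L = 0): Q x + c + A^T lambda = 0.
Primal feasibility: A x = b.

This gives the KKT block system:
  [ Q   A^T ] [ x     ]   [-c ]
  [ A    0  ] [ lambda ] = [ b ]

Solving the linear system:
  x*      = (0.25, 3)
  lambda* = (-14.25)
  f(x*)   = 19.375

x* = (0.25, 3), lambda* = (-14.25)


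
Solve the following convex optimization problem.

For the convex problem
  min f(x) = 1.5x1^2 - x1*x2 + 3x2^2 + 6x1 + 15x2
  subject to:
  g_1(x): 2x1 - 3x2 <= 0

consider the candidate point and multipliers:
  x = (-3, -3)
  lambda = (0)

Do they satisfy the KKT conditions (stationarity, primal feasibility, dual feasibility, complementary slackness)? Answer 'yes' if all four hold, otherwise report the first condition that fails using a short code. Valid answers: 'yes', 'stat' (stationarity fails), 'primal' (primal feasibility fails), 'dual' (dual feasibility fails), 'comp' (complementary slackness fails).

Gradient of f: grad f(x) = Q x + c = (0, 0)
Constraint values g_i(x) = a_i^T x - b_i:
  g_1((-3, -3)) = 3
Stationarity residual: grad f(x) + sum_i lambda_i a_i = (0, 0)
  -> stationarity OK
Primal feasibility (all g_i <= 0): FAILS
Dual feasibility (all lambda_i >= 0): OK
Complementary slackness (lambda_i * g_i(x) = 0 for all i): OK

Verdict: the first failing condition is primal_feasibility -> primal.

primal


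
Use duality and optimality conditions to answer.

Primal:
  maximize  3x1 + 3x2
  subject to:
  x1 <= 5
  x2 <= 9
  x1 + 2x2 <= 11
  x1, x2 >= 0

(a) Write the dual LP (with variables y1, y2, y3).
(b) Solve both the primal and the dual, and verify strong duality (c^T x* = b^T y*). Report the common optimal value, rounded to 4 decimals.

The standard primal-dual pair for 'max c^T x s.t. A x <= b, x >= 0' is:
  Dual:  min b^T y  s.t.  A^T y >= c,  y >= 0.

So the dual LP is:
  minimize  5y1 + 9y2 + 11y3
  subject to:
    y1 + y3 >= 3
    y2 + 2y3 >= 3
    y1, y2, y3 >= 0

Solving the primal: x* = (5, 3).
  primal value c^T x* = 24.
Solving the dual: y* = (1.5, 0, 1.5).
  dual value b^T y* = 24.
Strong duality: c^T x* = b^T y*. Confirmed.

24


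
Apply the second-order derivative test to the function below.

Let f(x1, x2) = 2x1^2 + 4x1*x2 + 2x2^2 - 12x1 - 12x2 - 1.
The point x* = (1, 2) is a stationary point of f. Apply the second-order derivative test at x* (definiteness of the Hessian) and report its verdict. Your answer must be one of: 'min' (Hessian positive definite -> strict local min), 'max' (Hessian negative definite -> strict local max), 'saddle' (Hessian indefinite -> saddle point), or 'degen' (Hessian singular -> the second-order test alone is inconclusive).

Compute the Hessian H = grad^2 f:
  H = [[4, 4], [4, 4]]
Verify stationarity: grad f(x*) = H x* + g = (0, 0).
Eigenvalues of H: 0, 8.
H has a zero eigenvalue (singular; positive semidefinite but not definite), so H is neither positive definite, negative definite, nor indefinite. The second-order test alone is inconclusive -> degen.
(Indeed, f is constant along the null direction of H through x*, so x* is not a strict local extremum.)

degen


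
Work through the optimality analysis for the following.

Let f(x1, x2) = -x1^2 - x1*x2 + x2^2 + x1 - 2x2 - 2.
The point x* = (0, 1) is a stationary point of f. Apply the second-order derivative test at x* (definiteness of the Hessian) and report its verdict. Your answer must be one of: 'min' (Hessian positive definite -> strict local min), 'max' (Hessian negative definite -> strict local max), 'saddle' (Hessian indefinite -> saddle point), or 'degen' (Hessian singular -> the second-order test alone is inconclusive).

Compute the Hessian H = grad^2 f:
  H = [[-2, -1], [-1, 2]]
Verify stationarity: grad f(x*) = H x* + g = (0, 0).
Eigenvalues of H: -2.2361, 2.2361.
Eigenvalues have mixed signs, so H is indefinite -> x* is a saddle point.

saddle


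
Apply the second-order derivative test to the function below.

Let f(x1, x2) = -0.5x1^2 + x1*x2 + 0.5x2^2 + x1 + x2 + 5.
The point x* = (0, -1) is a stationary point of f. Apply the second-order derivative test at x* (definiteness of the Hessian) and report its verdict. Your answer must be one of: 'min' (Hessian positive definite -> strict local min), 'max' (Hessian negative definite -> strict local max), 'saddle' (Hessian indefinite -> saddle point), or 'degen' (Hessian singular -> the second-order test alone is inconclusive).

Compute the Hessian H = grad^2 f:
  H = [[-1, 1], [1, 1]]
Verify stationarity: grad f(x*) = H x* + g = (0, 0).
Eigenvalues of H: -1.4142, 1.4142.
Eigenvalues have mixed signs, so H is indefinite -> x* is a saddle point.

saddle


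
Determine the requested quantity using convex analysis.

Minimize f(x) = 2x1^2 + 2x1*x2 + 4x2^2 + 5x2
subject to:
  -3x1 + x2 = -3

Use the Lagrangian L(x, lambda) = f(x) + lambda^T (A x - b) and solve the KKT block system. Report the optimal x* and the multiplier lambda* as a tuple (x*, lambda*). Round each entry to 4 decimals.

Form the Lagrangian:
  L(x, lambda) = (1/2) x^T Q x + c^T x + lambda^T (A x - b)
Stationarity (grad_x L = 0): Q x + c + A^T lambda = 0.
Primal feasibility: A x = b.

This gives the KKT block system:
  [ Q   A^T ] [ x     ]   [-c ]
  [ A    0  ] [ lambda ] = [ b ]

Solving the linear system:
  x*      = (0.7159, -0.8523)
  lambda* = (0.3864)
  f(x*)   = -1.5511

x* = (0.7159, -0.8523), lambda* = (0.3864)


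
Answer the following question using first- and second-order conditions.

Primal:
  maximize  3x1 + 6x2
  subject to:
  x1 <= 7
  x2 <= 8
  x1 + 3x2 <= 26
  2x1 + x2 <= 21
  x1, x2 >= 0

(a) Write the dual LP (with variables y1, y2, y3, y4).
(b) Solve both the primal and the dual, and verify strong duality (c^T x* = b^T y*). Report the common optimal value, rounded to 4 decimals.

The standard primal-dual pair for 'max c^T x s.t. A x <= b, x >= 0' is:
  Dual:  min b^T y  s.t.  A^T y >= c,  y >= 0.

So the dual LP is:
  minimize  7y1 + 8y2 + 26y3 + 21y4
  subject to:
    y1 + y3 + 2y4 >= 3
    y2 + 3y3 + y4 >= 6
    y1, y2, y3, y4 >= 0

Solving the primal: x* = (7, 6.3333).
  primal value c^T x* = 59.
Solving the dual: y* = (1, 0, 2, 0).
  dual value b^T y* = 59.
Strong duality: c^T x* = b^T y*. Confirmed.

59


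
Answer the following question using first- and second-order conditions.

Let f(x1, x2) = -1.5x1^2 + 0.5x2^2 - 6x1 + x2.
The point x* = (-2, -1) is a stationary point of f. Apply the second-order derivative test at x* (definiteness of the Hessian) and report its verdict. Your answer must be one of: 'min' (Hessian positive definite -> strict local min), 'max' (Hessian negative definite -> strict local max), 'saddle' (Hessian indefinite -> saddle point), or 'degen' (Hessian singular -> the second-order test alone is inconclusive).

Compute the Hessian H = grad^2 f:
  H = [[-3, 0], [0, 1]]
Verify stationarity: grad f(x*) = H x* + g = (0, 0).
Eigenvalues of H: -3, 1.
Eigenvalues have mixed signs, so H is indefinite -> x* is a saddle point.

saddle


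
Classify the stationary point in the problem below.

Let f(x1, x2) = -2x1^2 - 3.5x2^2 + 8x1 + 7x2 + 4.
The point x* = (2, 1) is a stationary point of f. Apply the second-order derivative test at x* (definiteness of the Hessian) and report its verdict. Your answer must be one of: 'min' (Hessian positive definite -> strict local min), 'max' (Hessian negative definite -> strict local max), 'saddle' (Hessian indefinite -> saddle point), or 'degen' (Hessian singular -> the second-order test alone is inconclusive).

Compute the Hessian H = grad^2 f:
  H = [[-4, 0], [0, -7]]
Verify stationarity: grad f(x*) = H x* + g = (0, 0).
Eigenvalues of H: -7, -4.
Both eigenvalues < 0, so H is negative definite -> x* is a strict local max.

max


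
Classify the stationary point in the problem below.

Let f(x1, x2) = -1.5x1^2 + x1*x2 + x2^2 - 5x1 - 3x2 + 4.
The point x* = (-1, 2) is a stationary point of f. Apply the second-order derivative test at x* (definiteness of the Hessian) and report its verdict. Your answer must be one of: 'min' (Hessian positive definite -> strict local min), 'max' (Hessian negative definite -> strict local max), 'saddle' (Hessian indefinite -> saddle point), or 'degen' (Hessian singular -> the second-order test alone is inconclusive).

Compute the Hessian H = grad^2 f:
  H = [[-3, 1], [1, 2]]
Verify stationarity: grad f(x*) = H x* + g = (0, 0).
Eigenvalues of H: -3.1926, 2.1926.
Eigenvalues have mixed signs, so H is indefinite -> x* is a saddle point.

saddle


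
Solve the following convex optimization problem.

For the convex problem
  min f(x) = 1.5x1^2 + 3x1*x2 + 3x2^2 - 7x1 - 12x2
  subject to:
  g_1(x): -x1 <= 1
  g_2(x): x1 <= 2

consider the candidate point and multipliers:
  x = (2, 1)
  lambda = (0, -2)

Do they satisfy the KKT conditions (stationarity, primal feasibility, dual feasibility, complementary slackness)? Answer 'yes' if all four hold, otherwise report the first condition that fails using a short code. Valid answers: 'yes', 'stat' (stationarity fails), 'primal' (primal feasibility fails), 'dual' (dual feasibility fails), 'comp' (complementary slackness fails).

Gradient of f: grad f(x) = Q x + c = (2, 0)
Constraint values g_i(x) = a_i^T x - b_i:
  g_1((2, 1)) = -3
  g_2((2, 1)) = 0
Stationarity residual: grad f(x) + sum_i lambda_i a_i = (0, 0)
  -> stationarity OK
Primal feasibility (all g_i <= 0): OK
Dual feasibility (all lambda_i >= 0): FAILS
Complementary slackness (lambda_i * g_i(x) = 0 for all i): OK

Verdict: the first failing condition is dual_feasibility -> dual.

dual


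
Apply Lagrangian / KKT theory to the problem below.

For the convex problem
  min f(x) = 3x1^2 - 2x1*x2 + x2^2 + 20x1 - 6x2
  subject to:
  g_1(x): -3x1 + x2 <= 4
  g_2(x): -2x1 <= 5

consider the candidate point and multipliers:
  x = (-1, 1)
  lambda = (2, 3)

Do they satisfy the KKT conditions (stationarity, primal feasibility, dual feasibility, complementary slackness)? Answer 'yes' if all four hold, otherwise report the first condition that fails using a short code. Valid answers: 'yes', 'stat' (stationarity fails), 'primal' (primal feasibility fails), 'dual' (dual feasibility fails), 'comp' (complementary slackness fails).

Gradient of f: grad f(x) = Q x + c = (12, -2)
Constraint values g_i(x) = a_i^T x - b_i:
  g_1((-1, 1)) = 0
  g_2((-1, 1)) = -3
Stationarity residual: grad f(x) + sum_i lambda_i a_i = (0, 0)
  -> stationarity OK
Primal feasibility (all g_i <= 0): OK
Dual feasibility (all lambda_i >= 0): OK
Complementary slackness (lambda_i * g_i(x) = 0 for all i): FAILS

Verdict: the first failing condition is complementary_slackness -> comp.

comp


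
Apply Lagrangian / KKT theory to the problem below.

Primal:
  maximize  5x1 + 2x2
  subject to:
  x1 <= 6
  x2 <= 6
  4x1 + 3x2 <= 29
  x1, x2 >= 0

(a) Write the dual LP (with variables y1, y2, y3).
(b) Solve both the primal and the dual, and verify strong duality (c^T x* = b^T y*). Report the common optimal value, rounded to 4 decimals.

The standard primal-dual pair for 'max c^T x s.t. A x <= b, x >= 0' is:
  Dual:  min b^T y  s.t.  A^T y >= c,  y >= 0.

So the dual LP is:
  minimize  6y1 + 6y2 + 29y3
  subject to:
    y1 + 4y3 >= 5
    y2 + 3y3 >= 2
    y1, y2, y3 >= 0

Solving the primal: x* = (6, 1.6667).
  primal value c^T x* = 33.3333.
Solving the dual: y* = (2.3333, 0, 0.6667).
  dual value b^T y* = 33.3333.
Strong duality: c^T x* = b^T y*. Confirmed.

33.3333


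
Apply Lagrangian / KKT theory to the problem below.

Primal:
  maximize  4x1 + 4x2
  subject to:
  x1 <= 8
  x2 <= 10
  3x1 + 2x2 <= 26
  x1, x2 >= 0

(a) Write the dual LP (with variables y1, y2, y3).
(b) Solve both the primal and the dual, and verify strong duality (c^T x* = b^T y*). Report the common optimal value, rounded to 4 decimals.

The standard primal-dual pair for 'max c^T x s.t. A x <= b, x >= 0' is:
  Dual:  min b^T y  s.t.  A^T y >= c,  y >= 0.

So the dual LP is:
  minimize  8y1 + 10y2 + 26y3
  subject to:
    y1 + 3y3 >= 4
    y2 + 2y3 >= 4
    y1, y2, y3 >= 0

Solving the primal: x* = (2, 10).
  primal value c^T x* = 48.
Solving the dual: y* = (0, 1.3333, 1.3333).
  dual value b^T y* = 48.
Strong duality: c^T x* = b^T y*. Confirmed.

48


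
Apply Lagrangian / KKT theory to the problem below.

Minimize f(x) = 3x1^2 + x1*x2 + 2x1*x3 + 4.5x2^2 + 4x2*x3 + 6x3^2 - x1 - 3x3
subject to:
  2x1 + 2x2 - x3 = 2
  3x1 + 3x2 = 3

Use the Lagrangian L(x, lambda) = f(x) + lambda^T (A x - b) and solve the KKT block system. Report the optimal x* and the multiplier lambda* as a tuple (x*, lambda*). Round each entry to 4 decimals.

Form the Lagrangian:
  L(x, lambda) = (1/2) x^T Q x + c^T x + lambda^T (A x - b)
Stationarity (grad_x L = 0): Q x + c + A^T lambda = 0.
Primal feasibility: A x = b.

This gives the KKT block system:
  [ Q   A^T ] [ x     ]   [-c ]
  [ A    0  ] [ lambda ] = [ b ]

Solving the linear system:
  x*      = (0.6923, 0.3077, 0)
  lambda* = (-0.3846, -0.8974)
  f(x*)   = 1.3846

x* = (0.6923, 0.3077, 0), lambda* = (-0.3846, -0.8974)


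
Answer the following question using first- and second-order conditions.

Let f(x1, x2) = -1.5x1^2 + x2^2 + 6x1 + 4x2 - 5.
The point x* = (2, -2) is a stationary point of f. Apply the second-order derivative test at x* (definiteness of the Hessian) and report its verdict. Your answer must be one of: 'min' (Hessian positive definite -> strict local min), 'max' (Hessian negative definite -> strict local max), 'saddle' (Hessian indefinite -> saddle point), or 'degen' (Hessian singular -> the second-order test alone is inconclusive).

Compute the Hessian H = grad^2 f:
  H = [[-3, 0], [0, 2]]
Verify stationarity: grad f(x*) = H x* + g = (0, 0).
Eigenvalues of H: -3, 2.
Eigenvalues have mixed signs, so H is indefinite -> x* is a saddle point.

saddle


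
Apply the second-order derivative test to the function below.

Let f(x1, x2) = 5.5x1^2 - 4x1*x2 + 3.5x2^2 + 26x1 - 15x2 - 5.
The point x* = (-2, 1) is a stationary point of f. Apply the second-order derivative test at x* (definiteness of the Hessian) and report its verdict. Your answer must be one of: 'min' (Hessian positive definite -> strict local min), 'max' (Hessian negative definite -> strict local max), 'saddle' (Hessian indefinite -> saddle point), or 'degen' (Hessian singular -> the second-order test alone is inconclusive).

Compute the Hessian H = grad^2 f:
  H = [[11, -4], [-4, 7]]
Verify stationarity: grad f(x*) = H x* + g = (0, 0).
Eigenvalues of H: 4.5279, 13.4721.
Both eigenvalues > 0, so H is positive definite -> x* is a strict local min.

min


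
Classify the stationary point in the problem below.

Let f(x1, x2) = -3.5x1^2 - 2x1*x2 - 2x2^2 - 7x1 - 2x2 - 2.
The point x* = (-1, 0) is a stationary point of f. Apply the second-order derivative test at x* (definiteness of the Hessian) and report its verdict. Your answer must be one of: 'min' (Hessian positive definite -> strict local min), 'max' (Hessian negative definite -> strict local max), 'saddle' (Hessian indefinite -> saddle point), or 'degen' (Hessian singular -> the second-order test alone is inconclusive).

Compute the Hessian H = grad^2 f:
  H = [[-7, -2], [-2, -4]]
Verify stationarity: grad f(x*) = H x* + g = (0, 0).
Eigenvalues of H: -8, -3.
Both eigenvalues < 0, so H is negative definite -> x* is a strict local max.

max


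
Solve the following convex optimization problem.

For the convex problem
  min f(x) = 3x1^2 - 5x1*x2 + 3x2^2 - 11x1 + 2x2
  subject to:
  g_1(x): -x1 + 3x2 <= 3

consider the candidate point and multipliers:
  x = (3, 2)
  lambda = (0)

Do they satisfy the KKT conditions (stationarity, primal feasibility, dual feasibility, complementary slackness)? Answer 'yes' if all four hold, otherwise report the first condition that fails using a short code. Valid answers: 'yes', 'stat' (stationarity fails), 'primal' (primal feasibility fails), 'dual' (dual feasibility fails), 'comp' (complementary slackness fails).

Gradient of f: grad f(x) = Q x + c = (-3, -1)
Constraint values g_i(x) = a_i^T x - b_i:
  g_1((3, 2)) = 0
Stationarity residual: grad f(x) + sum_i lambda_i a_i = (-3, -1)
  -> stationarity FAILS
Primal feasibility (all g_i <= 0): OK
Dual feasibility (all lambda_i >= 0): OK
Complementary slackness (lambda_i * g_i(x) = 0 for all i): OK

Verdict: the first failing condition is stationarity -> stat.

stat


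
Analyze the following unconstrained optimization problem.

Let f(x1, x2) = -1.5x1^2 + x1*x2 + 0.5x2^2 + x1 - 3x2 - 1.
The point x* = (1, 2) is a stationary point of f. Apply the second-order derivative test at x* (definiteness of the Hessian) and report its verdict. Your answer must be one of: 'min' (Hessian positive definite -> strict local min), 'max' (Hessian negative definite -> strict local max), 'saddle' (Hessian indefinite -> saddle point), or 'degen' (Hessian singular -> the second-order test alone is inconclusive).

Compute the Hessian H = grad^2 f:
  H = [[-3, 1], [1, 1]]
Verify stationarity: grad f(x*) = H x* + g = (0, 0).
Eigenvalues of H: -3.2361, 1.2361.
Eigenvalues have mixed signs, so H is indefinite -> x* is a saddle point.

saddle


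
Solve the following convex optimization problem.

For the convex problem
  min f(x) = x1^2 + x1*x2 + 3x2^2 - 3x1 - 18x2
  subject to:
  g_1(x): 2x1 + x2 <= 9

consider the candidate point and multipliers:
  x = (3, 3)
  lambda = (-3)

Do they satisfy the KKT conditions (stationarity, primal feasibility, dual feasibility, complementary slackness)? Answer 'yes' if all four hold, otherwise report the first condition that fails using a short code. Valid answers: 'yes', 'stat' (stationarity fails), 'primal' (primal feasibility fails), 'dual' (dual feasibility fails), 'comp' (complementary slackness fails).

Gradient of f: grad f(x) = Q x + c = (6, 3)
Constraint values g_i(x) = a_i^T x - b_i:
  g_1((3, 3)) = 0
Stationarity residual: grad f(x) + sum_i lambda_i a_i = (0, 0)
  -> stationarity OK
Primal feasibility (all g_i <= 0): OK
Dual feasibility (all lambda_i >= 0): FAILS
Complementary slackness (lambda_i * g_i(x) = 0 for all i): OK

Verdict: the first failing condition is dual_feasibility -> dual.

dual


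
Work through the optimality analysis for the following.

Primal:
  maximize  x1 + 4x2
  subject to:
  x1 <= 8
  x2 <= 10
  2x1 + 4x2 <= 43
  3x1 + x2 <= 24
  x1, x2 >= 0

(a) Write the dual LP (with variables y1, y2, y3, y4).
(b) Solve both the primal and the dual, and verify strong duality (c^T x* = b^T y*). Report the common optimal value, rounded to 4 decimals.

The standard primal-dual pair for 'max c^T x s.t. A x <= b, x >= 0' is:
  Dual:  min b^T y  s.t.  A^T y >= c,  y >= 0.

So the dual LP is:
  minimize  8y1 + 10y2 + 43y3 + 24y4
  subject to:
    y1 + 2y3 + 3y4 >= 1
    y2 + 4y3 + y4 >= 4
    y1, y2, y3, y4 >= 0

Solving the primal: x* = (1.5, 10).
  primal value c^T x* = 41.5.
Solving the dual: y* = (0, 2, 0.5, 0).
  dual value b^T y* = 41.5.
Strong duality: c^T x* = b^T y*. Confirmed.

41.5


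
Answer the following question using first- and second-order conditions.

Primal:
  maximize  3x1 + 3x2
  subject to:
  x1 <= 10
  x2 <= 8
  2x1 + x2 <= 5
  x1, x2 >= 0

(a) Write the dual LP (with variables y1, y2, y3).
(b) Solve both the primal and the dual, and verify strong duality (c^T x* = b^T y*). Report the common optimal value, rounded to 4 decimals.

The standard primal-dual pair for 'max c^T x s.t. A x <= b, x >= 0' is:
  Dual:  min b^T y  s.t.  A^T y >= c,  y >= 0.

So the dual LP is:
  minimize  10y1 + 8y2 + 5y3
  subject to:
    y1 + 2y3 >= 3
    y2 + y3 >= 3
    y1, y2, y3 >= 0

Solving the primal: x* = (0, 5).
  primal value c^T x* = 15.
Solving the dual: y* = (0, 0, 3).
  dual value b^T y* = 15.
Strong duality: c^T x* = b^T y*. Confirmed.

15


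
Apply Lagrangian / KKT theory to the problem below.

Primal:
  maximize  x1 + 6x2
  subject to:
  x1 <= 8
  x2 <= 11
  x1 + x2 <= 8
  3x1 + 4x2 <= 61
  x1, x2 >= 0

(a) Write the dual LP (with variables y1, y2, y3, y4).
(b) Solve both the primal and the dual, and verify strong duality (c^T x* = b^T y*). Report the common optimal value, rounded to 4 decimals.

The standard primal-dual pair for 'max c^T x s.t. A x <= b, x >= 0' is:
  Dual:  min b^T y  s.t.  A^T y >= c,  y >= 0.

So the dual LP is:
  minimize  8y1 + 11y2 + 8y3 + 61y4
  subject to:
    y1 + y3 + 3y4 >= 1
    y2 + y3 + 4y4 >= 6
    y1, y2, y3, y4 >= 0

Solving the primal: x* = (0, 8).
  primal value c^T x* = 48.
Solving the dual: y* = (0, 0, 6, 0).
  dual value b^T y* = 48.
Strong duality: c^T x* = b^T y*. Confirmed.

48


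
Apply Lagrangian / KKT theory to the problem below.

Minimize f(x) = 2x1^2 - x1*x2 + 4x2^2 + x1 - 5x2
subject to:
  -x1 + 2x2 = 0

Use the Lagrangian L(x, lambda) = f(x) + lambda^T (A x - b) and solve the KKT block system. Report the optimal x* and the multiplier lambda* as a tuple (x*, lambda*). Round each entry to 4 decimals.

Form the Lagrangian:
  L(x, lambda) = (1/2) x^T Q x + c^T x + lambda^T (A x - b)
Stationarity (grad_x L = 0): Q x + c + A^T lambda = 0.
Primal feasibility: A x = b.

This gives the KKT block system:
  [ Q   A^T ] [ x     ]   [-c ]
  [ A    0  ] [ lambda ] = [ b ]

Solving the linear system:
  x*      = (0.3, 0.15)
  lambda* = (2.05)
  f(x*)   = -0.225

x* = (0.3, 0.15), lambda* = (2.05)


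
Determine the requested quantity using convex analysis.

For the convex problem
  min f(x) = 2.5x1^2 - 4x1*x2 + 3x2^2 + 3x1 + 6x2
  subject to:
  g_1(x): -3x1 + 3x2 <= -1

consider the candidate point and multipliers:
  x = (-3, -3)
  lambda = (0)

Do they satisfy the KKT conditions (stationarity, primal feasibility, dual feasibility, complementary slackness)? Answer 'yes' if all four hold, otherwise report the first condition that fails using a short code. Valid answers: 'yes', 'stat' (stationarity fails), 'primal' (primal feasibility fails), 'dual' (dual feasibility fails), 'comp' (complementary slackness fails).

Gradient of f: grad f(x) = Q x + c = (0, 0)
Constraint values g_i(x) = a_i^T x - b_i:
  g_1((-3, -3)) = 1
Stationarity residual: grad f(x) + sum_i lambda_i a_i = (0, 0)
  -> stationarity OK
Primal feasibility (all g_i <= 0): FAILS
Dual feasibility (all lambda_i >= 0): OK
Complementary slackness (lambda_i * g_i(x) = 0 for all i): OK

Verdict: the first failing condition is primal_feasibility -> primal.

primal


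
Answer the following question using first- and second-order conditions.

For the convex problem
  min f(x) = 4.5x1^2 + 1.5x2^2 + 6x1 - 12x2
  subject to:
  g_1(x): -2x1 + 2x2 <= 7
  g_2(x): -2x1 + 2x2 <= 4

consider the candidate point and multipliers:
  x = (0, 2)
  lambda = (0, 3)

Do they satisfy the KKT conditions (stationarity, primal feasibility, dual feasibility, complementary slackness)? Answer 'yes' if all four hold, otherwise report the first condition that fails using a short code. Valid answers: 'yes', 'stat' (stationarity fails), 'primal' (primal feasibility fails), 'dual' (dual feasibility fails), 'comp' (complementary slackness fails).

Gradient of f: grad f(x) = Q x + c = (6, -6)
Constraint values g_i(x) = a_i^T x - b_i:
  g_1((0, 2)) = -3
  g_2((0, 2)) = 0
Stationarity residual: grad f(x) + sum_i lambda_i a_i = (0, 0)
  -> stationarity OK
Primal feasibility (all g_i <= 0): OK
Dual feasibility (all lambda_i >= 0): OK
Complementary slackness (lambda_i * g_i(x) = 0 for all i): OK

Verdict: yes, KKT holds.

yes


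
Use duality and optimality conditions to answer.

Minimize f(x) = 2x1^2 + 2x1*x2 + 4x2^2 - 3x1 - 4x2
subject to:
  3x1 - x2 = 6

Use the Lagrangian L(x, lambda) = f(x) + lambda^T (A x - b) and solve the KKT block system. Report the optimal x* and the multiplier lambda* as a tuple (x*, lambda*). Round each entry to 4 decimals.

Form the Lagrangian:
  L(x, lambda) = (1/2) x^T Q x + c^T x + lambda^T (A x - b)
Stationarity (grad_x L = 0): Q x + c + A^T lambda = 0.
Primal feasibility: A x = b.

This gives the KKT block system:
  [ Q   A^T ] [ x     ]   [-c ]
  [ A    0  ] [ lambda ] = [ b ]

Solving the linear system:
  x*      = (1.9432, -0.1705)
  lambda* = (-1.4773)
  f(x*)   = 1.858

x* = (1.9432, -0.1705), lambda* = (-1.4773)


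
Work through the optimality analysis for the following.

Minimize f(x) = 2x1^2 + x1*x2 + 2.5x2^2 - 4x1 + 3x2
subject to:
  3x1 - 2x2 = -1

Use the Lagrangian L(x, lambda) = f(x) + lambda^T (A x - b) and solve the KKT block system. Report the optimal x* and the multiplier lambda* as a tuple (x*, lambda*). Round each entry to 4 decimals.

Form the Lagrangian:
  L(x, lambda) = (1/2) x^T Q x + c^T x + lambda^T (A x - b)
Stationarity (grad_x L = 0): Q x + c + A^T lambda = 0.
Primal feasibility: A x = b.

This gives the KKT block system:
  [ Q   A^T ] [ x     ]   [-c ]
  [ A    0  ] [ lambda ] = [ b ]

Solving the linear system:
  x*      = (-0.2603, 0.1096)
  lambda* = (1.6438)
  f(x*)   = 1.5068

x* = (-0.2603, 0.1096), lambda* = (1.6438)


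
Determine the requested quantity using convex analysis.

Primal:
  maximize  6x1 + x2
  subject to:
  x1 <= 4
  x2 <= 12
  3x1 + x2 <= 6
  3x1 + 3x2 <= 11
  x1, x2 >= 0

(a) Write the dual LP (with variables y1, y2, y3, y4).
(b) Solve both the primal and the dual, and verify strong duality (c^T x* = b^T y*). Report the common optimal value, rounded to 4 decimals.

The standard primal-dual pair for 'max c^T x s.t. A x <= b, x >= 0' is:
  Dual:  min b^T y  s.t.  A^T y >= c,  y >= 0.

So the dual LP is:
  minimize  4y1 + 12y2 + 6y3 + 11y4
  subject to:
    y1 + 3y3 + 3y4 >= 6
    y2 + y3 + 3y4 >= 1
    y1, y2, y3, y4 >= 0

Solving the primal: x* = (2, 0).
  primal value c^T x* = 12.
Solving the dual: y* = (0, 0, 2, 0).
  dual value b^T y* = 12.
Strong duality: c^T x* = b^T y*. Confirmed.

12


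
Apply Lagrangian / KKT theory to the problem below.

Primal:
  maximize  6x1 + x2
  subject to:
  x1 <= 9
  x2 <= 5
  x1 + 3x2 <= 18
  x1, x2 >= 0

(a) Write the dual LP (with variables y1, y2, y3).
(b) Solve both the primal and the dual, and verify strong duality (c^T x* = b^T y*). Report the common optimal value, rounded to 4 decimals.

The standard primal-dual pair for 'max c^T x s.t. A x <= b, x >= 0' is:
  Dual:  min b^T y  s.t.  A^T y >= c,  y >= 0.

So the dual LP is:
  minimize  9y1 + 5y2 + 18y3
  subject to:
    y1 + y3 >= 6
    y2 + 3y3 >= 1
    y1, y2, y3 >= 0

Solving the primal: x* = (9, 3).
  primal value c^T x* = 57.
Solving the dual: y* = (5.6667, 0, 0.3333).
  dual value b^T y* = 57.
Strong duality: c^T x* = b^T y*. Confirmed.

57


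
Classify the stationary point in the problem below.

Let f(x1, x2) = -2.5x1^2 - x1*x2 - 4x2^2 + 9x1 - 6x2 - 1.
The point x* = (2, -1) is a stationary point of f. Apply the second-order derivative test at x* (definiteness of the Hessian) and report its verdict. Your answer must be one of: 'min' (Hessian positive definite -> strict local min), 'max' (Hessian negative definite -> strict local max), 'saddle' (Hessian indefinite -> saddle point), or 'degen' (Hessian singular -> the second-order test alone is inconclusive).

Compute the Hessian H = grad^2 f:
  H = [[-5, -1], [-1, -8]]
Verify stationarity: grad f(x*) = H x* + g = (0, 0).
Eigenvalues of H: -8.3028, -4.6972.
Both eigenvalues < 0, so H is negative definite -> x* is a strict local max.

max


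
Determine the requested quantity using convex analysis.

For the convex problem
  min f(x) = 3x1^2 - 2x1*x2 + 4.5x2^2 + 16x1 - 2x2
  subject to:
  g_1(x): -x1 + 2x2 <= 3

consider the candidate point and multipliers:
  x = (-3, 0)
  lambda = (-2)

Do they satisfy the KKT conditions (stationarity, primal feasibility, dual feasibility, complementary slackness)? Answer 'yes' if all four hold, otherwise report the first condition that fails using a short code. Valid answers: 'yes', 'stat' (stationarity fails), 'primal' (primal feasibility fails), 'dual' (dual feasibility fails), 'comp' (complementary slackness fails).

Gradient of f: grad f(x) = Q x + c = (-2, 4)
Constraint values g_i(x) = a_i^T x - b_i:
  g_1((-3, 0)) = 0
Stationarity residual: grad f(x) + sum_i lambda_i a_i = (0, 0)
  -> stationarity OK
Primal feasibility (all g_i <= 0): OK
Dual feasibility (all lambda_i >= 0): FAILS
Complementary slackness (lambda_i * g_i(x) = 0 for all i): OK

Verdict: the first failing condition is dual_feasibility -> dual.

dual


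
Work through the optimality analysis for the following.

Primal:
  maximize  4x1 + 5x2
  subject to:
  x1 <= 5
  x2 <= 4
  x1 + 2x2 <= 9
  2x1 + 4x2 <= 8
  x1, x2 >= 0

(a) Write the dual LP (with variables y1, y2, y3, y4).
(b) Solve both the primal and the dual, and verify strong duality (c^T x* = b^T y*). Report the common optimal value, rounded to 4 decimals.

The standard primal-dual pair for 'max c^T x s.t. A x <= b, x >= 0' is:
  Dual:  min b^T y  s.t.  A^T y >= c,  y >= 0.

So the dual LP is:
  minimize  5y1 + 4y2 + 9y3 + 8y4
  subject to:
    y1 + y3 + 2y4 >= 4
    y2 + 2y3 + 4y4 >= 5
    y1, y2, y3, y4 >= 0

Solving the primal: x* = (4, 0).
  primal value c^T x* = 16.
Solving the dual: y* = (0, 0, 0, 2).
  dual value b^T y* = 16.
Strong duality: c^T x* = b^T y*. Confirmed.

16


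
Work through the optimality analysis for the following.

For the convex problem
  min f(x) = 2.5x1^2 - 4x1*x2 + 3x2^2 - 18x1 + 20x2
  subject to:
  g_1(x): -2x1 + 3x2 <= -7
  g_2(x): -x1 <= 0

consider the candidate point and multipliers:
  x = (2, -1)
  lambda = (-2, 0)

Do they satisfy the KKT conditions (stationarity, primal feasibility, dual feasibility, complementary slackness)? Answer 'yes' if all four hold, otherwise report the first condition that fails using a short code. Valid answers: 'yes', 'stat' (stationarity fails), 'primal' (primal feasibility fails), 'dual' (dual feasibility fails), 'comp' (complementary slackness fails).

Gradient of f: grad f(x) = Q x + c = (-4, 6)
Constraint values g_i(x) = a_i^T x - b_i:
  g_1((2, -1)) = 0
  g_2((2, -1)) = -2
Stationarity residual: grad f(x) + sum_i lambda_i a_i = (0, 0)
  -> stationarity OK
Primal feasibility (all g_i <= 0): OK
Dual feasibility (all lambda_i >= 0): FAILS
Complementary slackness (lambda_i * g_i(x) = 0 for all i): OK

Verdict: the first failing condition is dual_feasibility -> dual.

dual


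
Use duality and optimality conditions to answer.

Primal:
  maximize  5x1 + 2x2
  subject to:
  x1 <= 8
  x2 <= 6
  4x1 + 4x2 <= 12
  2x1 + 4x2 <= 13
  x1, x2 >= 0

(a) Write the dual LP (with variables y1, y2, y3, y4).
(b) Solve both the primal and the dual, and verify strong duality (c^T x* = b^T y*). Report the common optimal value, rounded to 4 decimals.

The standard primal-dual pair for 'max c^T x s.t. A x <= b, x >= 0' is:
  Dual:  min b^T y  s.t.  A^T y >= c,  y >= 0.

So the dual LP is:
  minimize  8y1 + 6y2 + 12y3 + 13y4
  subject to:
    y1 + 4y3 + 2y4 >= 5
    y2 + 4y3 + 4y4 >= 2
    y1, y2, y3, y4 >= 0

Solving the primal: x* = (3, 0).
  primal value c^T x* = 15.
Solving the dual: y* = (0, 0, 1.25, 0).
  dual value b^T y* = 15.
Strong duality: c^T x* = b^T y*. Confirmed.

15
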